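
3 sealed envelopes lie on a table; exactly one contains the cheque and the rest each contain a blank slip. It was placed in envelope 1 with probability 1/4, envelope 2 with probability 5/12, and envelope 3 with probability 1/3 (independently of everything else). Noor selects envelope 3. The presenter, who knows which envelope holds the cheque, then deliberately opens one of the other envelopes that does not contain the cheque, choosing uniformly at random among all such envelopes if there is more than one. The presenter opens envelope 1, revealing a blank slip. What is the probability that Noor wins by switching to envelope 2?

5/7

Apply Bayes' rule, conditioning on where the cheque actually is.
If it is in envelope 1 (prior 1/4): the presenter opened envelope 1, so this case is ruled out; weight (1/4)·0 = 0.
If it is in envelope 2 (prior 5/12): the presenter has no choice, probability 1; weight (5/12)·1 = 5/12.
If it is in envelope 3 (prior 1/3): the presenter has 2 equally likely choices, so probability 1/2; weight (1/3)·(1/2) = 1/6.
The weights sum to 7/12.
So P(the cheque in envelope 2 | the presenter opened envelope 1) = (5/12) / (7/12) = 5/7.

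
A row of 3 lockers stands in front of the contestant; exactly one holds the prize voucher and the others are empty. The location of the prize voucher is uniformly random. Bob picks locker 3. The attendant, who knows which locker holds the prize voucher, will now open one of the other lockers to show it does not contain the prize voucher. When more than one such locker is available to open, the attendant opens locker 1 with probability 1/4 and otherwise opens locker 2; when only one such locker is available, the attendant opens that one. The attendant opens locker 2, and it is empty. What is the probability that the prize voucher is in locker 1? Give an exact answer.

Consider each possible location of the prize voucher in turn.
If it is in locker 1 (prior 1/3): only locker 2 is available, probability 1; weight (1/3)·1 = 1/3.
If it is in locker 2 (prior 1/3): the attendant opened locker 2, so this case is ruled out; weight (1/3)·0 = 0.
If it is in locker 3 (prior 1/3): locker 1 is available but not opened, probability 3/4; weight (1/3)·(3/4) = 1/4.
The weights sum to 7/12.
So P(the prize voucher in locker 1 | the attendant opened locker 2) = (1/3) / (7/12) = 4/7.

4/7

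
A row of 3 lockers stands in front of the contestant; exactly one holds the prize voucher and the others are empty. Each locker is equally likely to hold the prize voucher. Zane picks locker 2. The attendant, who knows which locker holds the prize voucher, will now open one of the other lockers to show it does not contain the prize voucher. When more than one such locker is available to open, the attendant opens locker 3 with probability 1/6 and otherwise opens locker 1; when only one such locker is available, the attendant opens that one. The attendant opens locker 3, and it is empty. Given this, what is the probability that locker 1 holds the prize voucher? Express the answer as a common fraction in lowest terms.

6/7

Condition on the true location of the prize voucher.
If it is in locker 1 (prior 1/3): only locker 3 is available, probability 1; weight (1/3)·1 = 1/3.
If it is in locker 2 (prior 1/3): locker 3 is available, opened with probability 1/6; weight (1/3)·(1/6) = 1/18.
If it is in locker 3 (prior 1/3): the attendant opened locker 3, so this case is ruled out; weight (1/3)·0 = 0.
The weights sum to 7/18.
So P(the prize voucher in locker 1 | the attendant opened locker 3) = (1/3) / (7/18) = 6/7.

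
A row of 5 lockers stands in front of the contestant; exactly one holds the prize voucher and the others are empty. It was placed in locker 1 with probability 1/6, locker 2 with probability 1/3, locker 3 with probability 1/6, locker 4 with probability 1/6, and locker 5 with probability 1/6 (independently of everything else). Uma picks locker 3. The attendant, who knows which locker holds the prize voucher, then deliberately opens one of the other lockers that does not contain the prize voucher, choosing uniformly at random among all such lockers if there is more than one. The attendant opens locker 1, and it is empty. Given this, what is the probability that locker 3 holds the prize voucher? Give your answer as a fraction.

Consider each possible location of the prize voucher in turn.
If it is in locker 1 (prior 1/6): the attendant opened locker 1, so this case is ruled out; weight (1/6)·0 = 0.
If it is in locker 2 (prior 1/3): the attendant has 3 equally likely choices, so probability 1/3; weight (1/3)·(1/3) = 1/9.
If it is in locker 3 (prior 1/6): the attendant has 4 equally likely choices, so probability 1/4; weight (1/6)·(1/4) = 1/24.
If it is in either of lockers 4 and 5 (prior 1/6 each): the attendant has 3 equally likely choices, so probability 1/3; weight (1/6)·(1/3) = 1/18 each.
The weights sum to 19/72.
So P(the prize voucher in locker 3 | the attendant opened locker 1) = (1/24) / (19/72) = 3/19.

3/19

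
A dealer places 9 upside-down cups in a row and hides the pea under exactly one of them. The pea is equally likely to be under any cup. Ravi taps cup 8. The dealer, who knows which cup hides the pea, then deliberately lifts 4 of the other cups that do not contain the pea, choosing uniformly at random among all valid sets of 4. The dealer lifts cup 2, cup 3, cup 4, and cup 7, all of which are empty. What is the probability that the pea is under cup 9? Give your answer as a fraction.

Apply Bayes' rule, conditioning on where the pea actually is.
If it is under any of cups 1, 5, 6, and 9 (prior 1/9 each): the dealer has 35 equally likely choices, so probability 1/35; weight (1/9)·(1/35) = 1/315 each.
If it is under any of cups 2, 3, 4, and 7 (prior 1/9 each): that cup was opened and seen not to hold the prize — ruled out; weight (1/9)·0 = 0 each.
If it is under cup 8 (prior 1/9): the dealer has 70 equally likely choices, so probability 1/70; weight (1/9)·(1/70) = 1/630.
The weights sum to 1/70.
So P(the pea under cup 9 | the dealer opened cup 2, cup 3, cup 4, and cup 7) = (1/315) / (1/70) = 2/9.

2/9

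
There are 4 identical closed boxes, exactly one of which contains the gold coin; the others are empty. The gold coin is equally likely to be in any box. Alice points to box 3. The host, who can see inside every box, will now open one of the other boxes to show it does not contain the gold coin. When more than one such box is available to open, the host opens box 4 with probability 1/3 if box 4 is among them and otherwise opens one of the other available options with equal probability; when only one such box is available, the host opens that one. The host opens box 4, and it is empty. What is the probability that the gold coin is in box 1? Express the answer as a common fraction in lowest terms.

1/3

Condition on the true location of the gold coin.
If it is in any of boxes 1, 2, and 3 (prior 1/4 each): box 4 is available, opened with probability 1/3; weight (1/4)·(1/3) = 1/12 each.
If it is in box 4 (prior 1/4): the host opened box 4, so this case is ruled out; weight (1/4)·0 = 0.
The weights sum to 1/4.
So P(the gold coin in box 1 | the host opened box 4) = (1/12) / (1/4) = 1/3.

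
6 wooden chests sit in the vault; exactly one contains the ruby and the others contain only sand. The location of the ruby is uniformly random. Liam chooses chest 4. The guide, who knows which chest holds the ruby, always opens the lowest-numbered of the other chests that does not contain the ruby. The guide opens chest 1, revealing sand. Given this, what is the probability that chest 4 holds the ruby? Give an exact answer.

1/5

Condition on the true location of the ruby.
If it is in chest 1 (prior 1/6): the guide opened chest 1, so this case is ruled out; weight (1/6)·0 = 0.
If it is in any of chests 2, 3, 4, 5, and 6 (prior 1/6 each): chest 1 is the lowest-numbered option available, probability 1; weight (1/6)·1 = 1/6 each.
The weights sum to 5/6.
So P(the ruby in chest 4 | the guide opened chest 1) = (1/6) / (5/6) = 1/5.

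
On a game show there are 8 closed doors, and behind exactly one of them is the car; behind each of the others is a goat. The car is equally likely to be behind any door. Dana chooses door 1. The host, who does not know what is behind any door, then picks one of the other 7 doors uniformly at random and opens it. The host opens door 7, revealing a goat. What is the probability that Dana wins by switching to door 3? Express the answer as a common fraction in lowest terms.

1/7

Consider each possible location of the car in turn.
If it is behind any of doors 1, 2, 3, 4, 5, 6, and 8 (prior 1/8 each): the host picks door 7 with probability 1/7 regardless, and it is not the prize; weight (1/8)·(1/7) = 1/56 each.
If it is behind door 7 (prior 1/8): the host opened door 7, so this case is ruled out; weight (1/8)·0 = 0.
The weights sum to 1/8.
So P(the car behind door 3 | the host opened door 7) = (1/56) / (1/8) = 1/7.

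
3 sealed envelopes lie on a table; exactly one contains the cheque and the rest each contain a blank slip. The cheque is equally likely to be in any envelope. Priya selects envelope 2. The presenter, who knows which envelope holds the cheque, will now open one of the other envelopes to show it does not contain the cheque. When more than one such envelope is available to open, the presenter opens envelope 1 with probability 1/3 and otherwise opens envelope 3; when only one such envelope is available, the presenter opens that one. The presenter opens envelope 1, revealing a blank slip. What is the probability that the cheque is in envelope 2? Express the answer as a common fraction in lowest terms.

Condition on the true location of the cheque.
If it is in envelope 1 (prior 1/3): the presenter opened envelope 1, so this case is ruled out; weight (1/3)·0 = 0.
If it is in envelope 2 (prior 1/3): envelope 1 is available, opened with probability 1/3; weight (1/3)·(1/3) = 1/9.
If it is in envelope 3 (prior 1/3): only envelope 1 is available, probability 1; weight (1/3)·1 = 1/3.
The weights sum to 4/9.
So P(the cheque in envelope 2 | the presenter opened envelope 1) = (1/9) / (4/9) = 1/4.

1/4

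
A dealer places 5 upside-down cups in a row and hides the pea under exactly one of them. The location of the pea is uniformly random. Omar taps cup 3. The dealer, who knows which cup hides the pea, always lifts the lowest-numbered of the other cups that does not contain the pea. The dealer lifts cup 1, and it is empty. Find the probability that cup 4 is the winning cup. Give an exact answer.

Apply Bayes' rule, conditioning on where the pea actually is.
If it is under cup 1 (prior 1/5): the dealer opened cup 1, so this case is ruled out; weight (1/5)·0 = 0.
If it is under any of cups 2, 3, 4, and 5 (prior 1/5 each): cup 1 is the lowest-numbered option available, probability 1; weight (1/5)·1 = 1/5 each.
The weights sum to 4/5.
So P(the pea under cup 4 | the dealer opened cup 1) = (1/5) / (4/5) = 1/4.

1/4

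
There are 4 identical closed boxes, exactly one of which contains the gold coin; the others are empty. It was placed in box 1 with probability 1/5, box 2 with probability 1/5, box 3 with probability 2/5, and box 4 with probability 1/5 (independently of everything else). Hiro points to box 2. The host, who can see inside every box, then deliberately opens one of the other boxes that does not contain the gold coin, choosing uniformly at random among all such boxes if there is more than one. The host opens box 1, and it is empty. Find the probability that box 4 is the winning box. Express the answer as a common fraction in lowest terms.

Condition on the true location of the gold coin.
If it is in box 1 (prior 1/5): the host opened box 1, so this case is ruled out; weight (1/5)·0 = 0.
If it is in box 2 (prior 1/5): the host has 3 equally likely choices, so probability 1/3; weight (1/5)·(1/3) = 1/15.
If it is in box 3 (prior 2/5): the host has 2 equally likely choices, so probability 1/2; weight (2/5)·(1/2) = 1/5.
If it is in box 4 (prior 1/5): the host has 2 equally likely choices, so probability 1/2; weight (1/5)·(1/2) = 1/10.
The weights sum to 11/30.
So P(the gold coin in box 4 | the host opened box 1) = (1/10) / (11/30) = 3/11.

3/11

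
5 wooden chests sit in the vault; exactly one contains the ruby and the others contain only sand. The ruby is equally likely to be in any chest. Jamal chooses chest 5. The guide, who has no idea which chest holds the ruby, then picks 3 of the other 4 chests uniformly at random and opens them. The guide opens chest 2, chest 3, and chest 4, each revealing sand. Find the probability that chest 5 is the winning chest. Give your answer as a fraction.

1/2

Consider each possible location of the ruby in turn.
If it is in either of chests 1 and 5 (prior 1/5 each): the guide picks exactly this set with probability 1/4 regardless, and none is the prize; weight (1/5)·(1/4) = 1/20 each.
If it is in any of chests 2, 3, and 4 (prior 1/5 each): that chest was opened and seen not to hold the prize — ruled out; weight (1/5)·0 = 0 each.
The weights sum to 1/10.
So P(the ruby in chest 5 | the guide opened chest 2, chest 3, and chest 4) = (1/20) / (1/10) = 1/2.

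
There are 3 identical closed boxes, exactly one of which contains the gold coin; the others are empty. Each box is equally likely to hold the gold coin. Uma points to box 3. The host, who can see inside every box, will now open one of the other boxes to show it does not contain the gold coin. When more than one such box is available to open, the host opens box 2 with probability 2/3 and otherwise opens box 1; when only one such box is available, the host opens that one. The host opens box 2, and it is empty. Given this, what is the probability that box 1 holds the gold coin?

3/5

Condition on the true location of the gold coin.
If it is in box 1 (prior 1/3): only box 2 is available, probability 1; weight (1/3)·1 = 1/3.
If it is in box 2 (prior 1/3): the host opened box 2, so this case is ruled out; weight (1/3)·0 = 0.
If it is in box 3 (prior 1/3): box 2 is available, opened with probability 2/3; weight (1/3)·(2/3) = 2/9.
The weights sum to 5/9.
So P(the gold coin in box 1 | the host opened box 2) = (1/3) / (5/9) = 3/5.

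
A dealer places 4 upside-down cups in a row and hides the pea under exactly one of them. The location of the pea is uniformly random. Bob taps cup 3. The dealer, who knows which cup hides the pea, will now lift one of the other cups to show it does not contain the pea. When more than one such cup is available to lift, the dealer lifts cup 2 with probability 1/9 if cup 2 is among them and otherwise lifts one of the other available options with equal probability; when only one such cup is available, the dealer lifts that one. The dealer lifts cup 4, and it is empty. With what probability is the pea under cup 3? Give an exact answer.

Apply Bayes' rule, conditioning on where the pea actually is.
If it is under cup 1 (prior 1/4): cup 2 is available but not opened, probability 8/9; weight (1/4)·(8/9) = 2/9.
If it is under cup 2 (prior 1/4): cup 2 holds the prize so is unavailable; the dealer chooses uniformly among the 2 others, probability 1/2; weight (1/4)·(1/2) = 1/8.
If it is under cup 3 (prior 1/4): cup 2 is available but not opened; cup 4 gets probability (1 − 1/9)/2 = 4/9; weight (1/4)·(4/9) = 1/9.
If it is under cup 4 (prior 1/4): the dealer opened cup 4, so this case is ruled out; weight (1/4)·0 = 0.
The weights sum to 11/24.
So P(the pea under cup 3 | the dealer opened cup 4) = (1/9) / (11/24) = 8/33.

8/33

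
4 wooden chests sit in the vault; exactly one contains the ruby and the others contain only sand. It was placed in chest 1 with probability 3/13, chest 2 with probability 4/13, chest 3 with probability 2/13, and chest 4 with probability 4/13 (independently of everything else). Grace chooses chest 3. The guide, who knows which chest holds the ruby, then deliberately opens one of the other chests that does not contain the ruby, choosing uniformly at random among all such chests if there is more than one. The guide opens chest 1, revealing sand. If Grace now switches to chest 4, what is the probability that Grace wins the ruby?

3/7

Condition on the true location of the ruby.
If it is in chest 1 (prior 3/13): the guide opened chest 1, so this case is ruled out; weight (3/13)·0 = 0.
If it is in either of chests 2 and 4 (prior 4/13 each): the guide has 2 equally likely choices, so probability 1/2; weight (4/13)·(1/2) = 2/13 each.
If it is in chest 3 (prior 2/13): the guide has 3 equally likely choices, so probability 1/3; weight (2/13)·(1/3) = 2/39.
The weights sum to 14/39.
So P(the ruby in chest 4 | the guide opened chest 1) = (2/13) / (14/39) = 3/7.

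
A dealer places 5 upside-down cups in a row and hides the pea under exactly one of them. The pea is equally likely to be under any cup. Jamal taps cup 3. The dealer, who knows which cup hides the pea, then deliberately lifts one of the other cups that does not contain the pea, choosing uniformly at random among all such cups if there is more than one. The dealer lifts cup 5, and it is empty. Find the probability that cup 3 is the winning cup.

1/5

Condition on the true location of the pea.
If it is under any of cups 1, 2, and 4 (prior 1/5 each): the dealer has 3 equally likely choices, so probability 1/3; weight (1/5)·(1/3) = 1/15 each.
If it is under cup 3 (prior 1/5): the dealer has 4 equally likely choices, so probability 1/4; weight (1/5)·(1/4) = 1/20.
If it is under cup 5 (prior 1/5): the dealer opened cup 5, so this case is ruled out; weight (1/5)·0 = 0.
The weights sum to 1/4.
So P(the pea under cup 3 | the dealer opened cup 5) = (1/20) / (1/4) = 1/5.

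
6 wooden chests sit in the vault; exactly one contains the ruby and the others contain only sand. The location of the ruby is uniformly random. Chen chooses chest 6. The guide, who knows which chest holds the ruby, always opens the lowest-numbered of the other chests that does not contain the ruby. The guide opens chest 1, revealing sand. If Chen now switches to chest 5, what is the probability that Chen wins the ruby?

Apply Bayes' rule, conditioning on where the ruby actually is.
If it is in chest 1 (prior 1/6): the guide opened chest 1, so this case is ruled out; weight (1/6)·0 = 0.
If it is in any of chests 2, 3, 4, 5, and 6 (prior 1/6 each): chest 1 is the lowest-numbered option available, probability 1; weight (1/6)·1 = 1/6 each.
The weights sum to 5/6.
So P(the ruby in chest 5 | the guide opened chest 1) = (1/6) / (5/6) = 1/5.

1/5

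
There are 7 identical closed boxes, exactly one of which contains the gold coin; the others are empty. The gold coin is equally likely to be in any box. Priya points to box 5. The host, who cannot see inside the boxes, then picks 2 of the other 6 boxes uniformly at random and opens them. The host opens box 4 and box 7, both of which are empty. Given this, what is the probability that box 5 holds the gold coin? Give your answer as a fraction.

1/5

Condition on the true location of the gold coin.
If it is in any of boxes 1, 2, 3, 5, and 6 (prior 1/7 each): the host picks exactly this set with probability 1/15 regardless, and none is the prize; weight (1/7)·(1/15) = 1/105 each.
If it is in either of boxes 4 and 7 (prior 1/7 each): that box was opened and seen not to hold the prize — ruled out; weight (1/7)·0 = 0 each.
The weights sum to 1/21.
So P(the gold coin in box 5 | the host opened box 4 and box 7) = (1/105) / (1/21) = 1/5.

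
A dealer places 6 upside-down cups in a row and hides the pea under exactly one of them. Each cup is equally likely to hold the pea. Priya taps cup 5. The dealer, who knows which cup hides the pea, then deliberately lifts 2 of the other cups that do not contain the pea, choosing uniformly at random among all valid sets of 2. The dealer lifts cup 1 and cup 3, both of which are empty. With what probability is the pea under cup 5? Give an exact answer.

1/6

Condition on the true location of the pea.
If it is under either of cups 1 and 3 (prior 1/6 each): that cup was opened and seen not to hold the prize — ruled out; weight (1/6)·0 = 0 each.
If it is under any of cups 2, 4, and 6 (prior 1/6 each): the dealer has 6 equally likely choices, so probability 1/6; weight (1/6)·(1/6) = 1/36 each.
If it is under cup 5 (prior 1/6): the dealer has 10 equally likely choices, so probability 1/10; weight (1/6)·(1/10) = 1/60.
The weights sum to 1/10.
So P(the pea under cup 5 | the dealer opened cup 1 and cup 3) = (1/60) / (1/10) = 1/6.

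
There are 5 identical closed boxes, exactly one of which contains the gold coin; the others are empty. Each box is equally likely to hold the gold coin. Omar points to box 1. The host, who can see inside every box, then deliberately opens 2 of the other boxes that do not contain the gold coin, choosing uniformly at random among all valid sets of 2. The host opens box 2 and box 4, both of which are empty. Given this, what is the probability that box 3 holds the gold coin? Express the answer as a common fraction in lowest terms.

2/5

Apply Bayes' rule, conditioning on where the gold coin actually is.
If it is in box 1 (prior 1/5): the host has 6 equally likely choices, so probability 1/6; weight (1/5)·(1/6) = 1/30.
If it is in either of boxes 2 and 4 (prior 1/5 each): that box was opened and seen not to hold the prize — ruled out; weight (1/5)·0 = 0 each.
If it is in either of boxes 3 and 5 (prior 1/5 each): the host has 3 equally likely choices, so probability 1/3; weight (1/5)·(1/3) = 1/15 each.
The weights sum to 1/6.
So P(the gold coin in box 3 | the host opened box 2 and box 4) = (1/15) / (1/6) = 2/5.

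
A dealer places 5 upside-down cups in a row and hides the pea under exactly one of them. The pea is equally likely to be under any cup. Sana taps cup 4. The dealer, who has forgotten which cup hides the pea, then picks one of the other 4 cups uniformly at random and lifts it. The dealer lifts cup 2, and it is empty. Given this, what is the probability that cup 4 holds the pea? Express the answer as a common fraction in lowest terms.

Apply Bayes' rule, conditioning on where the pea actually is.
If it is under any of cups 1, 3, 4, and 5 (prior 1/5 each): the dealer picks cup 2 with probability 1/4 regardless, and it is not the prize; weight (1/5)·(1/4) = 1/20 each.
If it is under cup 2 (prior 1/5): the dealer opened cup 2, so this case is ruled out; weight (1/5)·0 = 0.
The weights sum to 1/5.
So P(the pea under cup 4 | the dealer opened cup 2) = (1/20) / (1/5) = 1/4.

1/4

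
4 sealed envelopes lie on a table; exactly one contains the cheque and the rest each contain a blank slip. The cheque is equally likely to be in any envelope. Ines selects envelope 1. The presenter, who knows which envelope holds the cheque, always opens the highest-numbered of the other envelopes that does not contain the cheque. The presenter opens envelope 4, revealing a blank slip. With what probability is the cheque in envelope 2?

Consider each possible location of the cheque in turn.
If it is in any of envelopes 1, 2, and 3 (prior 1/4 each): envelope 4 is the highest-numbered option available, probability 1; weight (1/4)·1 = 1/4 each.
If it is in envelope 4 (prior 1/4): the presenter opened envelope 4, so this case is ruled out; weight (1/4)·0 = 0.
The weights sum to 3/4.
So P(the cheque in envelope 2 | the presenter opened envelope 4) = (1/4) / (3/4) = 1/3.

1/3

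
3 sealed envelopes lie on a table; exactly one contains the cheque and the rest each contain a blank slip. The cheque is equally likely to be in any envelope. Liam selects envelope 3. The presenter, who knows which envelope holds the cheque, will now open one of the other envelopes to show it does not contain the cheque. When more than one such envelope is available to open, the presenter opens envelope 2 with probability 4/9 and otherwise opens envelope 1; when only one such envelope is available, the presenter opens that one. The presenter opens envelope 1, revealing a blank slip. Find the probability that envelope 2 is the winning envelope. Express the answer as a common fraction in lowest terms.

Apply Bayes' rule, conditioning on where the cheque actually is.
If it is in envelope 1 (prior 1/3): the presenter opened envelope 1, so this case is ruled out; weight (1/3)·0 = 0.
If it is in envelope 2 (prior 1/3): only envelope 1 is available, probability 1; weight (1/3)·1 = 1/3.
If it is in envelope 3 (prior 1/3): envelope 2 is available but not opened, probability 5/9; weight (1/3)·(5/9) = 5/27.
The weights sum to 14/27.
So P(the cheque in envelope 2 | the presenter opened envelope 1) = (1/3) / (14/27) = 9/14.

9/14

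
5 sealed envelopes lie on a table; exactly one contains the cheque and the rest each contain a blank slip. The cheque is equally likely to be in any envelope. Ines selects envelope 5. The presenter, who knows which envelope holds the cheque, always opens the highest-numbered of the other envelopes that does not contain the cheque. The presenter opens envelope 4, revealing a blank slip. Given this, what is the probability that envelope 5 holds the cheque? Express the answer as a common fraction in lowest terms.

Consider each possible location of the cheque in turn.
If it is in any of envelopes 1, 2, 3, and 5 (prior 1/5 each): envelope 4 is the highest-numbered option available, probability 1; weight (1/5)·1 = 1/5 each.
If it is in envelope 4 (prior 1/5): the presenter opened envelope 4, so this case is ruled out; weight (1/5)·0 = 0.
The weights sum to 4/5.
So P(the cheque in envelope 5 | the presenter opened envelope 4) = (1/5) / (4/5) = 1/4.

1/4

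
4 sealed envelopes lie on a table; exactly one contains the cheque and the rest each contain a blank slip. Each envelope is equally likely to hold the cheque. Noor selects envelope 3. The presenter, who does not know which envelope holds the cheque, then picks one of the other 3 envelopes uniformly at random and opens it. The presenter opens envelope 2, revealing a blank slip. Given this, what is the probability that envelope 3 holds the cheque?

1/3

Because the presenter chose which envelope to open without knowing where the cheque is, the choice is independent of the prize location. Learning that envelope 2 does not hold the cheque simply rules out that one location and leaves the remaining 3 envelopes still equally likely by symmetry.
So P(the cheque in envelope 3) = 1/3.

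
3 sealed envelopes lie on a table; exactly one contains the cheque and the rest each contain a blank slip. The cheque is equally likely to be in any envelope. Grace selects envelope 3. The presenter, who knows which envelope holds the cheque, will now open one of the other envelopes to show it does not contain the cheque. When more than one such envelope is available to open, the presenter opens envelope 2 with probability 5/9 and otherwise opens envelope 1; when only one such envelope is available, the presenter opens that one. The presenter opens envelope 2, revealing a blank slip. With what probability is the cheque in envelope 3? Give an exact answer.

5/14

Apply Bayes' rule, conditioning on where the cheque actually is.
If it is in envelope 1 (prior 1/3): only envelope 2 is available, probability 1; weight (1/3)·1 = 1/3.
If it is in envelope 2 (prior 1/3): the presenter opened envelope 2, so this case is ruled out; weight (1/3)·0 = 0.
If it is in envelope 3 (prior 1/3): envelope 2 is available, opened with probability 5/9; weight (1/3)·(5/9) = 5/27.
The weights sum to 14/27.
So P(the cheque in envelope 3 | the presenter opened envelope 2) = (5/27) / (14/27) = 5/14.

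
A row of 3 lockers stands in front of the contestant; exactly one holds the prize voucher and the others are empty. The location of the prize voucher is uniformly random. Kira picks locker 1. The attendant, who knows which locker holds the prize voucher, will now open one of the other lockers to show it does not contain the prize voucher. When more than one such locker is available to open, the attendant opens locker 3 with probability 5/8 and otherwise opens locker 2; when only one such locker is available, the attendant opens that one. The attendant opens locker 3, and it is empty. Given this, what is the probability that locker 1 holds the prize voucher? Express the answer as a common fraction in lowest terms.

5/13

Apply Bayes' rule, conditioning on where the prize voucher actually is.
If it is in locker 1 (prior 1/3): locker 3 is available, opened with probability 5/8; weight (1/3)·(5/8) = 5/24.
If it is in locker 2 (prior 1/3): only locker 3 is available, probability 1; weight (1/3)·1 = 1/3.
If it is in locker 3 (prior 1/3): the attendant opened locker 3, so this case is ruled out; weight (1/3)·0 = 0.
The weights sum to 13/24.
So P(the prize voucher in locker 1 | the attendant opened locker 3) = (5/24) / (13/24) = 5/13.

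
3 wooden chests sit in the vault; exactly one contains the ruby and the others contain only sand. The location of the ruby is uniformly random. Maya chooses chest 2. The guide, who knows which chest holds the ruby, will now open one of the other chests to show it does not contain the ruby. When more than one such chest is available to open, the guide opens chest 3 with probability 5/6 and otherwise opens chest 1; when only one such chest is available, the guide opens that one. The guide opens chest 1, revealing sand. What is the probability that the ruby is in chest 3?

Apply Bayes' rule, conditioning on where the ruby actually is.
If it is in chest 1 (prior 1/3): the guide opened chest 1, so this case is ruled out; weight (1/3)·0 = 0.
If it is in chest 2 (prior 1/3): chest 3 is available but not opened, probability 1/6; weight (1/3)·(1/6) = 1/18.
If it is in chest 3 (prior 1/3): only chest 1 is available, probability 1; weight (1/3)·1 = 1/3.
The weights sum to 7/18.
So P(the ruby in chest 3 | the guide opened chest 1) = (1/3) / (7/18) = 6/7.

6/7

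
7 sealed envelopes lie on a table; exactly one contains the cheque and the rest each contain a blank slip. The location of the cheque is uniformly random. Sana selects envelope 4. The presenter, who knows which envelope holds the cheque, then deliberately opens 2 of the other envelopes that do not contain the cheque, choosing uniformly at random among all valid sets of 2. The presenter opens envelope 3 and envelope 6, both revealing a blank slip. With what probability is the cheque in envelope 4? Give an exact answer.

Consider each possible location of the cheque in turn.
If it is in any of envelopes 1, 2, 5, and 7 (prior 1/7 each): the presenter has 10 equally likely choices, so probability 1/10; weight (1/7)·(1/10) = 1/70 each.
If it is in either of envelopes 3 and 6 (prior 1/7 each): that envelope was opened and seen not to hold the prize — ruled out; weight (1/7)·0 = 0 each.
If it is in envelope 4 (prior 1/7): the presenter has 15 equally likely choices, so probability 1/15; weight (1/7)·(1/15) = 1/105.
The weights sum to 1/15.
So P(the cheque in envelope 4 | the presenter opened envelope 3 and envelope 6) = (1/105) / (1/15) = 1/7.

1/7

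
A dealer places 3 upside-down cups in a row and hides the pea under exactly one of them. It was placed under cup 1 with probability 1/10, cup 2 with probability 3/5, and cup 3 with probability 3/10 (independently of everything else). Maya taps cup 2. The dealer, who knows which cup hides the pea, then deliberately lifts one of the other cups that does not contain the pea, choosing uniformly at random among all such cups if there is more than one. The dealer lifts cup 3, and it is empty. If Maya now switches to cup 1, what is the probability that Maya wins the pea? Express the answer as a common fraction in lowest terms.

Apply Bayes' rule, conditioning on where the pea actually is.
If it is under cup 1 (prior 1/10): the dealer has no choice, probability 1; weight (1/10)·1 = 1/10.
If it is under cup 2 (prior 3/5): the dealer has 2 equally likely choices, so probability 1/2; weight (3/5)·(1/2) = 3/10.
If it is under cup 3 (prior 3/10): the dealer opened cup 3, so this case is ruled out; weight (3/10)·0 = 0.
The weights sum to 2/5.
So P(the pea under cup 1 | the dealer opened cup 3) = (1/10) / (2/5) = 1/4.

1/4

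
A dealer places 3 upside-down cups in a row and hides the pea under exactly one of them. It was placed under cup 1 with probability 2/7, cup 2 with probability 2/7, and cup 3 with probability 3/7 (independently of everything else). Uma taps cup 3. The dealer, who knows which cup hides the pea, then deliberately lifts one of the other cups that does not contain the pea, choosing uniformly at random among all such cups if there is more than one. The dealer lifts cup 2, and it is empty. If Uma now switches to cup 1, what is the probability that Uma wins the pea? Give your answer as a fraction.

Condition on the true location of the pea.
If it is under cup 1 (prior 2/7): the dealer has no choice, probability 1; weight (2/7)·1 = 2/7.
If it is under cup 2 (prior 2/7): the dealer opened cup 2, so this case is ruled out; weight (2/7)·0 = 0.
If it is under cup 3 (prior 3/7): the dealer has 2 equally likely choices, so probability 1/2; weight (3/7)·(1/2) = 3/14.
The weights sum to 1/2.
So P(the pea under cup 1 | the dealer opened cup 2) = (2/7) / (1/2) = 4/7.

4/7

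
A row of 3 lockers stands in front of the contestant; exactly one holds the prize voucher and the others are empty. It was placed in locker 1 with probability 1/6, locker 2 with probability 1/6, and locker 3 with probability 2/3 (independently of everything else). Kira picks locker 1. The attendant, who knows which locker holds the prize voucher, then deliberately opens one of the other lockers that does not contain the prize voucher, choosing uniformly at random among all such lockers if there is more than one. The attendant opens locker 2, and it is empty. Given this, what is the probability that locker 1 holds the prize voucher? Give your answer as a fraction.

Apply Bayes' rule, conditioning on where the prize voucher actually is.
If it is in locker 1 (prior 1/6): the attendant has 2 equally likely choices, so probability 1/2; weight (1/6)·(1/2) = 1/12.
If it is in locker 2 (prior 1/6): the attendant opened locker 2, so this case is ruled out; weight (1/6)·0 = 0.
If it is in locker 3 (prior 2/3): the attendant has no choice, probability 1; weight (2/3)·1 = 2/3.
The weights sum to 3/4.
So P(the prize voucher in locker 1 | the attendant opened locker 2) = (1/12) / (3/4) = 1/9.

1/9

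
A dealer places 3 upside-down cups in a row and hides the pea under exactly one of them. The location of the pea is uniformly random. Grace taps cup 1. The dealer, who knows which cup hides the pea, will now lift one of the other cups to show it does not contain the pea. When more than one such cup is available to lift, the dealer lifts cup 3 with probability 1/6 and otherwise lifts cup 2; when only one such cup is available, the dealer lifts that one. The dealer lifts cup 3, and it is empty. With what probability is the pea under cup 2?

Condition on the true location of the pea.
If it is under cup 1 (prior 1/3): cup 3 is available, opened with probability 1/6; weight (1/3)·(1/6) = 1/18.
If it is under cup 2 (prior 1/3): only cup 3 is available, probability 1; weight (1/3)·1 = 1/3.
If it is under cup 3 (prior 1/3): the dealer opened cup 3, so this case is ruled out; weight (1/3)·0 = 0.
The weights sum to 7/18.
So P(the pea under cup 2 | the dealer opened cup 3) = (1/3) / (7/18) = 6/7.

6/7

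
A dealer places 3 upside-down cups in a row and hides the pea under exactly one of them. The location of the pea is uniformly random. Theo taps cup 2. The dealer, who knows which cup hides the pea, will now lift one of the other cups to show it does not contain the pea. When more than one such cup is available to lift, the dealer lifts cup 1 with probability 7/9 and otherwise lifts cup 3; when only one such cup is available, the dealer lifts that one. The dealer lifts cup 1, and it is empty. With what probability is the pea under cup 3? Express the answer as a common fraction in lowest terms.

9/16

Apply Bayes' rule, conditioning on where the pea actually is.
If it is under cup 1 (prior 1/3): the dealer opened cup 1, so this case is ruled out; weight (1/3)·0 = 0.
If it is under cup 2 (prior 1/3): cup 1 is available, opened with probability 7/9; weight (1/3)·(7/9) = 7/27.
If it is under cup 3 (prior 1/3): only cup 1 is available, probability 1; weight (1/3)·1 = 1/3.
The weights sum to 16/27.
So P(the pea under cup 3 | the dealer opened cup 1) = (1/3) / (16/27) = 9/16.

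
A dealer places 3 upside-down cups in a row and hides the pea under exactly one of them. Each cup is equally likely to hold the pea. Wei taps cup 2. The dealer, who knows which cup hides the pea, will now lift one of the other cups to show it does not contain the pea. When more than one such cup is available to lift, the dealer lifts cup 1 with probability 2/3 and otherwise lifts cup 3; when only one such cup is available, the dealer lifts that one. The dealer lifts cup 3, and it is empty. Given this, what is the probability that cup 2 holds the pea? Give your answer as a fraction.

Condition on the true location of the pea.
If it is under cup 1 (prior 1/3): only cup 3 is available, probability 1; weight (1/3)·1 = 1/3.
If it is under cup 2 (prior 1/3): cup 1 is available but not opened, probability 1/3; weight (1/3)·(1/3) = 1/9.
If it is under cup 3 (prior 1/3): the dealer opened cup 3, so this case is ruled out; weight (1/3)·0 = 0.
The weights sum to 4/9.
So P(the pea under cup 2 | the dealer opened cup 3) = (1/9) / (4/9) = 1/4.

1/4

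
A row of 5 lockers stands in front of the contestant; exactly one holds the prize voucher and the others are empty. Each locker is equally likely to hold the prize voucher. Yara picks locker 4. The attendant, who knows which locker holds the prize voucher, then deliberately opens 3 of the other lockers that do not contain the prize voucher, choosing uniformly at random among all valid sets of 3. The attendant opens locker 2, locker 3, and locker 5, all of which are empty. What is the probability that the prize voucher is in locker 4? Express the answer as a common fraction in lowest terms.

Consider each possible location of the prize voucher in turn.
If it is in locker 1 (prior 1/5): the attendant has no choice, probability 1; weight (1/5)·1 = 1/5.
If it is in any of lockers 2, 3, and 5 (prior 1/5 each): that locker was opened and seen not to hold the prize — ruled out; weight (1/5)·0 = 0 each.
If it is in locker 4 (prior 1/5): the attendant has 4 equally likely choices, so probability 1/4; weight (1/5)·(1/4) = 1/20.
The weights sum to 1/4.
So P(the prize voucher in locker 4 | the attendant opened locker 2, locker 3, and locker 5) = (1/20) / (1/4) = 1/5.

1/5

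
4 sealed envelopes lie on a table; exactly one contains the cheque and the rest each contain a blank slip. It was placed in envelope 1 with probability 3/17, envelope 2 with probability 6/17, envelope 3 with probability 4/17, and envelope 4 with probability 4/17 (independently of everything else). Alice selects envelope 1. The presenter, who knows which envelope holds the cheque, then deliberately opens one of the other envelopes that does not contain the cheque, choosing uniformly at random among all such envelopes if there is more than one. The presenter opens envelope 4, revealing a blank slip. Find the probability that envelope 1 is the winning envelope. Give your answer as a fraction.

Condition on the true location of the cheque.
If it is in envelope 1 (prior 3/17): the presenter has 3 equally likely choices, so probability 1/3; weight (3/17)·(1/3) = 1/17.
If it is in envelope 2 (prior 6/17): the presenter has 2 equally likely choices, so probability 1/2; weight (6/17)·(1/2) = 3/17.
If it is in envelope 3 (prior 4/17): the presenter has 2 equally likely choices, so probability 1/2; weight (4/17)·(1/2) = 2/17.
If it is in envelope 4 (prior 4/17): the presenter opened envelope 4, so this case is ruled out; weight (4/17)·0 = 0.
The weights sum to 6/17.
So P(the cheque in envelope 1 | the presenter opened envelope 4) = (1/17) / (6/17) = 1/6.

1/6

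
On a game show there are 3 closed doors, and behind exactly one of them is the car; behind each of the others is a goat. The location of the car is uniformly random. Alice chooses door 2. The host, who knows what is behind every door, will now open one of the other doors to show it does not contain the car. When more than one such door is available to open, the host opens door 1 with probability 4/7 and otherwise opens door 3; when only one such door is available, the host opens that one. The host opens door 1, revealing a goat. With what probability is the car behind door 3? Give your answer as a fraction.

7/11

Consider each possible location of the car in turn.
If it is behind door 1 (prior 1/3): the host opened door 1, so this case is ruled out; weight (1/3)·0 = 0.
If it is behind door 2 (prior 1/3): door 1 is available, opened with probability 4/7; weight (1/3)·(4/7) = 4/21.
If it is behind door 3 (prior 1/3): only door 1 is available, probability 1; weight (1/3)·1 = 1/3.
The weights sum to 11/21.
So P(the car behind door 3 | the host opened door 1) = (1/3) / (11/21) = 7/11.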